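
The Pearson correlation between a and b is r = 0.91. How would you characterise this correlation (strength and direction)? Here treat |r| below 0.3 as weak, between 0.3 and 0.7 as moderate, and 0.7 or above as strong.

strong positive

r = 0.91 > 0 so the relationship is positive.
|r| = 0.91, which falls in the strong range.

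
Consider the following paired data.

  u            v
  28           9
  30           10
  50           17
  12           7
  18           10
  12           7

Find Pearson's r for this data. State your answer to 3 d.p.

0.937

n = 6, Σu = 150, Σv = 60, Σu² = 4796, Σv² = 668, Σuv = 1750
nΣuv − ΣuΣv = 10500 − 9000 = 1500
nΣu² − (Σu)² = 28776 − 22500 = 6276; nΣv² − (Σv)² = 4008 − 3600 = 408
r = 1500 / √(6276 × 408) = 1500 / 1600.1900 ≈ 0.937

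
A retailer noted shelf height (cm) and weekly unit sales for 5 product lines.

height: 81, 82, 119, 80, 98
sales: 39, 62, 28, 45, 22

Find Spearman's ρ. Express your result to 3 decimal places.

-0.600

Rank height: 2, 3, 5, 1, 4
Rank sales: 3, 5, 2, 4, 1
d = rank(height) − rank(sales): -1, -2, 3, -3, 3; Σd² = 32
ρ = 1 − 6Σd² / [n(n²−1)] = 1 − 6×32 / (5×24) = 1 − 192/120 ≈ -0.600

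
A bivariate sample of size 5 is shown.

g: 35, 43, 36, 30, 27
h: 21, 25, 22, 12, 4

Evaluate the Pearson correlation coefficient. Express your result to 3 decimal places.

0.929

n = 5, Σg = 171, Σh = 84, Σg² = 5999, Σh² = 1710, Σgh = 3070
nΣgh − ΣgΣh = 15350 − 14364 = 986
nΣg² − (Σg)² = 29995 − 29241 = 754; nΣh² − (Σh)² = 8550 − 7056 = 1494
r = 986 / √(754 × 1494) = 986 / 1061.3557 ≈ 0.929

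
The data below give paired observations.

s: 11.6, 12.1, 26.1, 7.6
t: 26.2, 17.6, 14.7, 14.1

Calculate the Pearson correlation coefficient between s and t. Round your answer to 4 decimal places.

n = 4, Σs = 57.4, Σt = 72.6, Σs² = 1019.94, Σt² = 1411.1, Σst = 1007.71
nΣst − ΣsΣt = 4030.84 − 4167.24 = -136.4
nΣs² − (Σs)² = 4079.76 − 3294.76 = 785; nΣt² − (Σt)² = 5644.4 − 5270.76 = 373.64
r = -136.4 / √(785 × 373.64) = -136.4 / 541.5786 ≈ -0.2519

-0.2519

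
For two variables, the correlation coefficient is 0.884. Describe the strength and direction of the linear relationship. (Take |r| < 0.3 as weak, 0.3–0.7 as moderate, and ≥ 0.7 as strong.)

r = 0.884 > 0 so the relationship is positive.
|r| = 0.884, which falls in the strong range.

strong positive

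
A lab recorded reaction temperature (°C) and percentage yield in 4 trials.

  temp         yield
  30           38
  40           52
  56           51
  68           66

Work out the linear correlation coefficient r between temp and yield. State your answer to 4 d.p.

0.9072

n = 4, Σx = 194, Σy = 207, Σx² = 10260, Σy² = 11105, Σxy = 10564
nΣxy − ΣxΣy = 42256 − 40158 = 2098
nΣx² − (Σx)² = 41040 − 37636 = 3404; nΣy² − (Σy)² = 44420 − 42849 = 1571
r = 2098 / √(3404 × 1571) = 2098 / 2312.5060 ≈ 0.9072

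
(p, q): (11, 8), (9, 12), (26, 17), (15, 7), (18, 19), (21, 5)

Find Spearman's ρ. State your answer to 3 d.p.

0.086

Rank p: 2, 1, 6, 3, 4, 5
Rank q: 3, 4, 5, 2, 6, 1
d = rank(p) − rank(q): -1, -3, 1, 1, -2, 4; Σd² = 32
ρ = 1 − 6Σd² / [n(n²−1)] = 1 − 6×32 / (6×35) = 1 − 192/210 ≈ 0.086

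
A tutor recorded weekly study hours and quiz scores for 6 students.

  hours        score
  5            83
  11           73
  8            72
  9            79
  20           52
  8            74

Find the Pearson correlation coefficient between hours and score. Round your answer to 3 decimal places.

n = 6, Σx = 61, Σy = 433, Σx² = 755, Σy² = 31823, Σxy = 4137
nΣxy − ΣxΣy = 24822 − 26413 = -1591
nΣx² − (Σx)² = 4530 − 3721 = 809; nΣy² − (Σy)² = 190938 − 187489 = 3449
r = -1591 / √(809 × 3449) = -1591 / 1670.4014 ≈ -0.952

-0.952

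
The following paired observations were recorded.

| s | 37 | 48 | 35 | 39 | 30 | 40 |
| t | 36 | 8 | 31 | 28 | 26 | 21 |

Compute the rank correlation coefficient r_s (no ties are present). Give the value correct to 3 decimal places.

Rank s: 3, 6, 2, 4, 1, 5
Rank t: 6, 1, 5, 4, 3, 2
d = rank(s) − rank(t): -3, 5, -3, 0, -2, 3; Σd² = 56
ρ = 1 − 6Σd² / [n(n²−1)] = 1 − 6×56 / (6×35) = 1 − 336/210 ≈ -0.600

-0.600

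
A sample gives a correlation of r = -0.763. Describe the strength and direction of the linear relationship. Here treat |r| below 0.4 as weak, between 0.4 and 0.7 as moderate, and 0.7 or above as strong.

r = -0.763 < 0 so the relationship is negative.
|r| = 0.763, which falls in the strong range.

strong negative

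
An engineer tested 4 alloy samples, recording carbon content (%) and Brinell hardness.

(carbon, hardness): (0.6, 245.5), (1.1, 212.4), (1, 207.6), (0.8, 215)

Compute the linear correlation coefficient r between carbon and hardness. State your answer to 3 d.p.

-0.865

n = 4, Σx = 3.5, Σy = 880.5, Σx² = 3.21, Σy² = 194706.77, Σxy = 760.54
nΣxy − ΣxΣy = 3042.16 − 3081.75 = -39.59
nΣx² − (Σx)² = 12.84 − 12.25 = 0.59; nΣy² − (Σy)² = 778827.08 − 775280.25 = 3546.83
r = -39.59 / √(0.59 × 3546.83) = -39.59 / 45.7453 ≈ -0.865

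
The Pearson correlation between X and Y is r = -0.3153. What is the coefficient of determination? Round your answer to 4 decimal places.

r² = (-0.3153)² = 0.0994

0.0994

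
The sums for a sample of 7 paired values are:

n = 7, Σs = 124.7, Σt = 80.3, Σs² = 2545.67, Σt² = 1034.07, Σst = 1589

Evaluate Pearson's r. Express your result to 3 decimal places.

0.828

r = (nΣst − ΣsΣt) / √[(nΣs² − (Σs)²)(nΣt² − (Σt)²)]
Numerator: 7×1589 − 124.7×80.3 = 1109.59
Denominator: √[(17819.69 − 15550.09)(7238.49 − 6448.09)] = √[2269.6 × 790.4] = 1339.3625
r = 1109.59 / 1339.3625 ≈ 0.828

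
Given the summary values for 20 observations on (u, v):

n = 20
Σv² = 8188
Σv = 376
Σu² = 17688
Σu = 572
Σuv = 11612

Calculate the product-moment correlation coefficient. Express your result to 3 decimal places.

r = (nΣuv − ΣuΣv) / √[(nΣu² − (Σu)²)(nΣv² − (Σv)²)]
Numerator: 20×11612 − 572×376 = 17168
Denominator: √[(353760 − 327184)(163760 − 141376)] = √[26576 × 22384] = 24390.1042
r = 17168 / 24390.1042 ≈ 0.704

0.704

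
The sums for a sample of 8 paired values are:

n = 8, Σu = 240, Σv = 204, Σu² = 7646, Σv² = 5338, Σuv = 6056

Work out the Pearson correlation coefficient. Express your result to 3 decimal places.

-0.260

r = (nΣuv − ΣuΣv) / √[(nΣu² − (Σu)²)(nΣv² − (Σv)²)]
Numerator: 8×6056 − 240×204 = -512
Denominator: √[(61168 − 57600)(42704 − 41616)] = √[3568 × 1088] = 1970.2751
r = -512 / 1970.2751 ≈ -0.260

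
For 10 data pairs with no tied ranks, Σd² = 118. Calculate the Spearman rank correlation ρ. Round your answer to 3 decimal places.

ρ = 1 − 6Σd² / [n(n²−1)] = 1 − 6×118 / (10×99)
  = 1 − 708/990 = 1 − 0.7152 ≈ 0.285

0.285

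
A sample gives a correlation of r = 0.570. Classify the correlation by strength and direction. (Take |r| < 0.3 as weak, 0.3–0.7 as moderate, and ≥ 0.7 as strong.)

r = 0.570 > 0 so the relationship is positive.
|r| = 0.570, which falls in the moderate range.

moderate positive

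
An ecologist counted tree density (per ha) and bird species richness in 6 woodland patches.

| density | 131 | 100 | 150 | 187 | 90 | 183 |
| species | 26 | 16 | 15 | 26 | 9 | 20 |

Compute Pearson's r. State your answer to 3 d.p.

0.652

n = 6, Σx = 841, Σy = 112, Σx² = 126219, Σy² = 2314, Σxy = 16588
nΣxy − ΣxΣy = 99528 − 94192 = 5336
nΣx² − (Σx)² = 757314 − 707281 = 50033; nΣy² − (Σy)² = 13884 − 12544 = 1340
r = 5336 / √(50033 × 1340) = 5336 / 8188.0535 ≈ 0.652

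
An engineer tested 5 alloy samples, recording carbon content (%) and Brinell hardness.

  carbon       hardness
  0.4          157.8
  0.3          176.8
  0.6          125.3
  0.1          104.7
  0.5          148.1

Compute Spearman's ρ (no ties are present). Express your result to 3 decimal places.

Rank carbon: 3, 2, 5, 1, 4
Rank hardness: 4, 5, 2, 1, 3
d = rank(carbon) − rank(hardness): -1, -3, 3, 0, 1; Σd² = 20
ρ = 1 − 6Σd² / [n(n²−1)] = 1 − 6×20 / (5×24) = 1 − 120/120 ≈ 0.000

0.000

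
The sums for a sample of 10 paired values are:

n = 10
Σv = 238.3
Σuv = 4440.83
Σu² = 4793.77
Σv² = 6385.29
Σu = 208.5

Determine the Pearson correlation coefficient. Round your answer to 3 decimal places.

r = (nΣuv − ΣuΣv) / √[(nΣu² − (Σu)²)(nΣv² − (Σv)²)]
Numerator: 10×4440.83 − 208.5×238.3 = -5277.25
Denominator: √[(47937.7 − 43472.25)(63852.9 − 56786.89)] = √[4465.45 × 7066.01] = 5617.1981
r = -5277.25 / 5617.1981 ≈ -0.939

-0.939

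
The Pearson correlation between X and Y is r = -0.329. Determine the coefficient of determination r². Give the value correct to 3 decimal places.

0.108

r² = (-0.329)² = 0.108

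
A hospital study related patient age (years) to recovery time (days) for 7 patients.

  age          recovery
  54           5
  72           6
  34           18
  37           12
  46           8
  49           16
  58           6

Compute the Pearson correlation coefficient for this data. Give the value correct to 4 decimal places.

n = 7, Σx = 350, Σy = 71, Σx² = 18506, Σy² = 885, Σxy = 3258
nΣxy − ΣxΣy = 22806 − 24850 = -2044
nΣx² − (Σx)² = 129542 − 122500 = 7042; nΣy² − (Σy)² = 6195 − 5041 = 1154
r = -2044 / √(7042 × 1154) = -2044 / 2850.6961 ≈ -0.7170

-0.7170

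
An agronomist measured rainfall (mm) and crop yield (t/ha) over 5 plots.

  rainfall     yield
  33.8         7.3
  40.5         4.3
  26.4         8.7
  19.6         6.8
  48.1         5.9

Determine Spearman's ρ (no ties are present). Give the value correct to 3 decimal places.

-0.600

Rank rainfall: 3, 4, 2, 1, 5
Rank yield: 4, 1, 5, 3, 2
d = rank(rainfall) − rank(yield): -1, 3, -3, -2, 3; Σd² = 32
ρ = 1 − 6Σd² / [n(n²−1)] = 1 − 6×32 / (5×24) = 1 − 192/120 ≈ -0.600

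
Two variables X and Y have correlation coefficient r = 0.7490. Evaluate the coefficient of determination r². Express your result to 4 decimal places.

0.5610

r² = (0.7490)² = 0.5610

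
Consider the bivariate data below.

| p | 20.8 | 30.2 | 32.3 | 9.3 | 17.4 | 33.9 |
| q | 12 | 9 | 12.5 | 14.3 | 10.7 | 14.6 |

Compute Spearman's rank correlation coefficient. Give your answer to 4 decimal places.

Rank p: 3, 4, 5, 1, 2, 6
Rank q: 3, 1, 4, 5, 2, 6
d = rank(p) − rank(q): 0, 3, 1, -4, 0, 0; Σd² = 26
ρ = 1 − 6Σd² / [n(n²−1)] = 1 − 6×26 / (6×35) = 1 − 156/210 ≈ 0.2571

0.2571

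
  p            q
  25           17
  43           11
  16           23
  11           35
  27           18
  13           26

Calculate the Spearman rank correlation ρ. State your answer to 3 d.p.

Rank p: 4, 6, 3, 1, 5, 2
Rank q: 2, 1, 4, 6, 3, 5
d = rank(p) − rank(q): 2, 5, -1, -5, 2, -3; Σd² = 68
ρ = 1 − 6Σd² / [n(n²−1)] = 1 − 6×68 / (6×35) = 1 − 408/210 ≈ -0.943

-0.943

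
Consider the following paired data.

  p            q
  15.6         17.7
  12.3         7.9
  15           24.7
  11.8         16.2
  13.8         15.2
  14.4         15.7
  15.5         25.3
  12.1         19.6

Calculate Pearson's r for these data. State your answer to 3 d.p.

0.566

n = 8, Σp = 110.5, Σq = 142.3, Σp² = 1543.35, Σq² = 2750.01, Σpq = 2000.1
nΣpq − ΣpΣq = 16000.8 − 15724.15 = 276.65
nΣp² − (Σp)² = 12346.8 − 12210.25 = 136.55; nΣq² − (Σq)² = 22000.08 − 20249.29 = 1750.79
r = 276.65 / √(136.55 × 1750.79) = 276.65 / 488.9482 ≈ 0.566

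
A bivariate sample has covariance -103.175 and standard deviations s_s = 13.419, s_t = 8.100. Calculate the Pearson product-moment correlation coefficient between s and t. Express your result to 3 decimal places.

-0.949

r = Cov(s,t) / (s_s · s_t) = -103.175 / (13.419 × 8.100)
  = -103.175 / 108.6939 ≈ -0.949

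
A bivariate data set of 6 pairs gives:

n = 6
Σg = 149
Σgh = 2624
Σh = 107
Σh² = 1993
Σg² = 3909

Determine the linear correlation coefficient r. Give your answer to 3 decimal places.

-0.249

r = (nΣgh − ΣgΣh) / √[(nΣg² − (Σg)²)(nΣh² − (Σh)²)]
Numerator: 6×2624 − 149×107 = -199
Denominator: √[(23454 − 22201)(11958 − 11449)] = √[1253 × 509] = 798.6094
r = -199 / 798.6094 ≈ -0.249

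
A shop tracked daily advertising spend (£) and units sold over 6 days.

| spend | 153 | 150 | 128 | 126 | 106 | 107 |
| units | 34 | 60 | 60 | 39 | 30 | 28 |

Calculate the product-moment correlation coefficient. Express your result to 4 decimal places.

0.5172

n = 6, Σx = 770, Σy = 251, Σx² = 100854, Σy² = 11561, Σxy = 32972
nΣxy − ΣxΣy = 197832 − 193270 = 4562
nΣx² − (Σx)² = 605124 − 592900 = 12224; nΣy² − (Σy)² = 69366 − 63001 = 6365
r = 4562 / √(12224 × 6365) = 4562 / 8820.7573 ≈ 0.5172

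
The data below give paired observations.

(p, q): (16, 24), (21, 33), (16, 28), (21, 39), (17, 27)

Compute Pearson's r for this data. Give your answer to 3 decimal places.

n = 5, Σp = 91, Σq = 151, Σp² = 1683, Σq² = 4699, Σpq = 2803
nΣpq − ΣpΣq = 14015 − 13741 = 274
nΣp² − (Σp)² = 8415 − 8281 = 134; nΣq² − (Σq)² = 23495 − 22801 = 694
r = 274 / √(134 × 694) = 274 / 304.9525 ≈ 0.899

0.899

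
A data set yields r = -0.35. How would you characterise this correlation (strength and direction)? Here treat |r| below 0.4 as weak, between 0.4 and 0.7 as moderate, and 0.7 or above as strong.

weak negative

r = -0.35 < 0 so the relationship is negative.
|r| = 0.35, which falls in the weak range.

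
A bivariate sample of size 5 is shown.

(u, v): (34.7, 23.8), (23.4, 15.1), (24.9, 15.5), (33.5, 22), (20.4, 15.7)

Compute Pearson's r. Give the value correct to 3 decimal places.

n = 5, Σu = 136.9, Σv = 92.1, Σu² = 3910.07, Σv² = 1765.19, Σuv = 2622.43
nΣuv − ΣuΣv = 13112.15 − 12608.49 = 503.66
nΣu² − (Σu)² = 19550.35 − 18741.61 = 808.74; nΣv² − (Σv)² = 8825.95 − 8482.41 = 343.54
r = 503.66 / √(808.74 × 343.54) = 503.66 / 527.1001 ≈ 0.956

0.956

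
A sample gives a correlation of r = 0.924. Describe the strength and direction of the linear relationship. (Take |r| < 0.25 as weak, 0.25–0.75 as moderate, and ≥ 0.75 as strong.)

strong positive

r = 0.924 > 0 so the relationship is positive.
|r| = 0.924, which falls in the strong range.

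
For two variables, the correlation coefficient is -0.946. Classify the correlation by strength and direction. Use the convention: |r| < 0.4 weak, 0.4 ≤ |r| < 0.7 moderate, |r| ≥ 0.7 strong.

r = -0.946 < 0 so the relationship is negative.
|r| = 0.946, which falls in the strong range.

strong negative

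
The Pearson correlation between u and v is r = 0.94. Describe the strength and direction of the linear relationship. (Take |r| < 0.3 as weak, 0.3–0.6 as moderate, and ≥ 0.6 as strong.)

r = 0.94 > 0 so the relationship is positive.
|r| = 0.94, which falls in the strong range.

strong positive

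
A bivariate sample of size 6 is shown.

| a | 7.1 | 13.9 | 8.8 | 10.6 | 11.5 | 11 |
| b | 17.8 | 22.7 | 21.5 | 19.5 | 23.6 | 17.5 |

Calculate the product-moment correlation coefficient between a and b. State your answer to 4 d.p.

0.5509

n = 6, Σa = 62.9, Σb = 122.6, Σa² = 686.67, Σb² = 2537.84, Σab = 1301.71
nΣab − ΣaΣb = 7810.26 − 7711.54 = 98.72
nΣa² − (Σa)² = 4120.02 − 3956.41 = 163.61; nΣb² − (Σb)² = 15227.04 − 15030.76 = 196.28
r = 98.72 / √(163.61 × 196.28) = 98.72 / 179.2020 ≈ 0.5509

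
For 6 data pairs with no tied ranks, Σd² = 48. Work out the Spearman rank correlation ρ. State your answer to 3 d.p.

-0.371

ρ = 1 − 6Σd² / [n(n²−1)] = 1 − 6×48 / (6×35)
  = 1 − 288/210 = 1 − 1.3714 ≈ -0.371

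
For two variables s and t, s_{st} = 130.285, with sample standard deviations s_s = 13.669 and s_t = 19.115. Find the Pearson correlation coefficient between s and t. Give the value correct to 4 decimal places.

0.4986

r = Cov(s,t) / (s_s · s_t) = 130.285 / (13.669 × 19.115)
  = 130.285 / 261.2829 ≈ 0.4986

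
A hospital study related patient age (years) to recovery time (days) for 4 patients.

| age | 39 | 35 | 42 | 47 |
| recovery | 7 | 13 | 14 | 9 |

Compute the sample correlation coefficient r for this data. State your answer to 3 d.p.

n = 4, Σx = 163, Σy = 43, Σx² = 6719, Σy² = 495, Σxy = 1739
nΣxy − ΣxΣy = 6956 − 7009 = -53
nΣx² − (Σx)² = 26876 − 26569 = 307; nΣy² − (Σy)² = 1980 − 1849 = 131
r = -53 / √(307 × 131) = -53 / 200.5418 ≈ -0.264

-0.264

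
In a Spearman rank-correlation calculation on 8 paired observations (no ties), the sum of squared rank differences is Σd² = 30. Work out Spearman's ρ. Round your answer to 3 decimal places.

0.643

ρ = 1 − 6Σd² / [n(n²−1)] = 1 − 6×30 / (8×63)
  = 1 − 180/504 = 1 − 0.3571 ≈ 0.643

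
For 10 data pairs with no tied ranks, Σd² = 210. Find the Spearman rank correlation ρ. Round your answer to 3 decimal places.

ρ = 1 − 6Σd² / [n(n²−1)] = 1 − 6×210 / (10×99)
  = 1 − 1260/990 = 1 − 1.2727 ≈ -0.273

-0.273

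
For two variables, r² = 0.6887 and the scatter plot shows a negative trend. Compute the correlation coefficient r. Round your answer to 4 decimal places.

-0.8299

|r| = √0.6887 = 0.8299
The association is negative, so r = −0.8299.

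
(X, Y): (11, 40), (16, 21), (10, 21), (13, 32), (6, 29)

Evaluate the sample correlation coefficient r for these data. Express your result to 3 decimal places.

-0.216

n = 5, ΣX = 56, ΣY = 143, ΣX² = 682, ΣY² = 4347, ΣXY = 1576
nΣXY − ΣXΣY = 7880 − 8008 = -128
nΣX² − (ΣX)² = 3410 − 3136 = 274; nΣY² − (ΣY)² = 21735 − 20449 = 1286
r = -128 / √(274 × 1286) = -128 / 593.6026 ≈ -0.216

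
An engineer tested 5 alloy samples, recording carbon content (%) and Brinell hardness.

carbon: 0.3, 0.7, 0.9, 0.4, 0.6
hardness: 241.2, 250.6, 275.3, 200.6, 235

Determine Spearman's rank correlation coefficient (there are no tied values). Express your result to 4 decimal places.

Rank carbon: 1, 4, 5, 2, 3
Rank hardness: 3, 4, 5, 1, 2
d = rank(carbon) − rank(hardness): -2, 0, 0, 1, 1; Σd² = 6
ρ = 1 − 6Σd² / [n(n²−1)] = 1 − 6×6 / (5×24) = 1 − 36/120 ≈ 0.7000

0.7000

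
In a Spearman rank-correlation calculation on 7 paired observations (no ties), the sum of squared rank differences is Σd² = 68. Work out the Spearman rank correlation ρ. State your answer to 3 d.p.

ρ = 1 − 6Σd² / [n(n²−1)] = 1 − 6×68 / (7×48)
  = 1 − 408/336 = 1 − 1.2143 ≈ -0.214

-0.214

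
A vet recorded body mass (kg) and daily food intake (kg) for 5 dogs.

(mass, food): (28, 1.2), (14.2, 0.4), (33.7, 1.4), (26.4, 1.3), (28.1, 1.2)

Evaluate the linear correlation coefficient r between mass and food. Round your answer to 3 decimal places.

n = 5, Σx = 130.4, Σy = 5.5, Σx² = 3607.9, Σy² = 6.69, Σxy = 154.5
nΣxy − ΣxΣy = 772.5 − 717.2 = 55.3
nΣx² − (Σx)² = 18039.5 − 17004.16 = 1035.34; nΣy² − (Σy)² = 33.45 − 30.25 = 3.2
r = 55.3 / √(1035.34 × 3.2) = 55.3 / 57.5594 ≈ 0.961

0.961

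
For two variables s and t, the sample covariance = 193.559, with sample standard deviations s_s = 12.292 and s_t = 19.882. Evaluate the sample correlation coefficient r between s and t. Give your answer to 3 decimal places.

0.792

r = Cov(s,t) / (s_s · s_t) = 193.559 / (12.292 × 19.882)
  = 193.559 / 244.3895 ≈ 0.792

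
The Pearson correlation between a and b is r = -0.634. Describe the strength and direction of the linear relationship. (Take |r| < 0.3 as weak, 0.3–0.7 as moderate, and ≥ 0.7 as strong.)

moderate negative

r = -0.634 < 0 so the relationship is negative.
|r| = 0.634, which falls in the moderate range.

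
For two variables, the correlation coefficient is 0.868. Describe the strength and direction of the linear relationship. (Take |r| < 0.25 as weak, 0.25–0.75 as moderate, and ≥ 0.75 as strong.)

r = 0.868 > 0 so the relationship is positive.
|r| = 0.868, which falls in the strong range.

strong positive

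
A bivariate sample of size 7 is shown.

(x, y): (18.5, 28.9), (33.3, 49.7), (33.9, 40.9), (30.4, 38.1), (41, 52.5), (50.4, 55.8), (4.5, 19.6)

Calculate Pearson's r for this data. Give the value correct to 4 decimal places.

n = 7, Σx = 212, Σy = 285.5, Σx² = 7765.92, Σy² = 12683.77, Σxy = 9787.43
nΣxy − ΣxΣy = 68512.01 − 60526 = 7986.01
nΣx² − (Σx)² = 54361.44 − 44944 = 9417.44; nΣy² − (Σy)² = 88786.39 − 81510.25 = 7276.14
r = 7986.01 / √(9417.44 × 7276.14) = 7986.01 / 8277.8386 ≈ 0.9647

0.9647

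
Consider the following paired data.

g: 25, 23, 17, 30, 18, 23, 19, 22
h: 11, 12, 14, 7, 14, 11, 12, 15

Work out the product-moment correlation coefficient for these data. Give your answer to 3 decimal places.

-0.836

n = 8, Σg = 177, Σh = 96, Σg² = 4041, Σh² = 1196, Σgh = 2062
nΣgh − ΣgΣh = 16496 − 16992 = -496
nΣg² − (Σg)² = 32328 − 31329 = 999; nΣh² − (Σh)² = 9568 − 9216 = 352
r = -496 / √(999 × 352) = -496 / 592.9992 ≈ -0.836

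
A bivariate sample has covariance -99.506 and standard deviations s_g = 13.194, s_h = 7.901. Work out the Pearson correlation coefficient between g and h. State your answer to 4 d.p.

-0.9545

r = Cov(g,h) / (s_g · s_h) = -99.506 / (13.194 × 7.901)
  = -99.506 / 104.2458 ≈ -0.9545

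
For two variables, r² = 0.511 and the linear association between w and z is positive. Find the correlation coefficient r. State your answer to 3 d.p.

|r| = √0.511 = 0.715
The association is positive, so r = 0.715.

0.715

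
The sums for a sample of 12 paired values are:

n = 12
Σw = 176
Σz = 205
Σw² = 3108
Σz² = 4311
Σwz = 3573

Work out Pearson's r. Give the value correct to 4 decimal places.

r = (nΣwz − ΣwΣz) / √[(nΣw² − (Σw)²)(nΣz² − (Σz)²)]
Numerator: 12×3573 − 176×205 = 6796
Denominator: √[(37296 − 30976)(51732 − 42025)] = √[6320 × 9707] = 7832.5117
r = 6796 / 7832.5117 ≈ 0.8677

0.8677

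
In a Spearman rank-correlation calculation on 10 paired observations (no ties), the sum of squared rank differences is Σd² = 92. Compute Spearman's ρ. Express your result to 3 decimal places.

ρ = 1 − 6Σd² / [n(n²−1)] = 1 − 6×92 / (10×99)
  = 1 − 552/990 = 1 − 0.5576 ≈ 0.442

0.442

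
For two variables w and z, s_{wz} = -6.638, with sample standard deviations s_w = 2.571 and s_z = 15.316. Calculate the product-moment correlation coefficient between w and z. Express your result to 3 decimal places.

r = Cov(w,z) / (s_w · s_z) = -6.638 / (2.571 × 15.316)
  = -6.638 / 39.3774 ≈ -0.169

-0.169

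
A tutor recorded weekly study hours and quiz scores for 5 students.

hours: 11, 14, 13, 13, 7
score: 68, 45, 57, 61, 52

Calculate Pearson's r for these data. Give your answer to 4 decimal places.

-0.0697

n = 5, Σx = 58, Σy = 283, Σx² = 704, Σy² = 16323, Σxy = 3276
nΣxy − ΣxΣy = 16380 − 16414 = -34
nΣx² − (Σx)² = 3520 − 3364 = 156; nΣy² − (Σy)² = 81615 − 80089 = 1526
r = -34 / √(156 × 1526) = -34 / 487.9098 ≈ -0.0697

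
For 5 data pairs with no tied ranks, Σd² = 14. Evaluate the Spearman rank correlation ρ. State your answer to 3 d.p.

ρ = 1 − 6Σd² / [n(n²−1)] = 1 − 6×14 / (5×24)
  = 1 − 84/120 = 1 − 0.7000 ≈ 0.300

0.300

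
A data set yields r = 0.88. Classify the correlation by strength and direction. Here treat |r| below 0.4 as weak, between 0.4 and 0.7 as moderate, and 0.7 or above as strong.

strong positive

r = 0.88 > 0 so the relationship is positive.
|r| = 0.88, which falls in the strong range.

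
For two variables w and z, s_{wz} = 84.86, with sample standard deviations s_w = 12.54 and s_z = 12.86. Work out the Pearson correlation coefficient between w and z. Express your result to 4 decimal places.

0.5262

r = Cov(w,z) / (s_w · s_z) = 84.86 / (12.54 × 12.86)
  = 84.86 / 161.2644 ≈ 0.5262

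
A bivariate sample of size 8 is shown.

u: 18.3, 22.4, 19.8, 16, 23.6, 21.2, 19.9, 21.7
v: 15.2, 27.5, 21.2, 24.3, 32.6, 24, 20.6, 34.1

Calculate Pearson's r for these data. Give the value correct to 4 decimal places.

0.6417

n = 8, Σu = 162.9, Σv = 199.5, Σu² = 3357.99, Σv² = 5253.15, Σuv = 4130.79
nΣuv − ΣuΣv = 33046.32 − 32498.55 = 547.77
nΣu² − (Σu)² = 26863.92 − 26536.41 = 327.51; nΣv² − (Σv)² = 42025.2 − 39800.25 = 2224.95
r = 547.77 / √(327.51 × 2224.95) = 547.77 / 853.6354 ≈ 0.6417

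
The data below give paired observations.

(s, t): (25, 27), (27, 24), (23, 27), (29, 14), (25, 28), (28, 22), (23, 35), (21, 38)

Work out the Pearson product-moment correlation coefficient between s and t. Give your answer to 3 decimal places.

-0.927

n = 8, Σs = 201, Σt = 215, Σs² = 5103, Σt² = 6167, Σst = 5269
nΣst − ΣsΣt = 42152 − 43215 = -1063
nΣs² − (Σs)² = 40824 − 40401 = 423; nΣt² − (Σt)² = 49336 − 46225 = 3111
r = -1063 / √(423 × 3111) = -1063 / 1147.1499 ≈ -0.927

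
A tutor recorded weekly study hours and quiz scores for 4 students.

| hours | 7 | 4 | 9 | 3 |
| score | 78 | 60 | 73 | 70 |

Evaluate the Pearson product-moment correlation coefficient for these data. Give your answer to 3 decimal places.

0.594

n = 4, Σx = 23, Σy = 281, Σx² = 155, Σy² = 19913, Σxy = 1653
nΣxy − ΣxΣy = 6612 − 6463 = 149
nΣx² − (Σx)² = 620 − 529 = 91; nΣy² − (Σy)² = 79652 − 78961 = 691
r = 149 / √(91 × 691) = 149 / 250.7608 ≈ 0.594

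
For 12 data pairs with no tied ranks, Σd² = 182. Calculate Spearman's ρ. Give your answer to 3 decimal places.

ρ = 1 − 6Σd² / [n(n²−1)] = 1 − 6×182 / (12×143)
  = 1 − 1092/1716 = 1 − 0.6364 ≈ 0.364

0.364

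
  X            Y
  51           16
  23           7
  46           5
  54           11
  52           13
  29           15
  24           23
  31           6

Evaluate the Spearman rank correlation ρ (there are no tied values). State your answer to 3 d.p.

Rank X: 6, 1, 5, 8, 7, 3, 2, 4
Rank Y: 7, 3, 1, 4, 5, 6, 8, 2
d = rank(X) − rank(Y): -1, -2, 4, 4, 2, -3, -6, 2; Σd² = 90
ρ = 1 − 6Σd² / [n(n²−1)] = 1 − 6×90 / (8×63) = 1 − 540/504 ≈ -0.071

-0.071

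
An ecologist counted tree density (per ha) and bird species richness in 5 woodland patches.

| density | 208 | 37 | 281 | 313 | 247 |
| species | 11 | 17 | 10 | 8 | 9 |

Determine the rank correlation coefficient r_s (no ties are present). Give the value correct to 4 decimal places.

-0.9000

Rank density: 2, 1, 4, 5, 3
Rank species: 4, 5, 3, 1, 2
d = rank(density) − rank(species): -2, -4, 1, 4, 1; Σd² = 38
ρ = 1 − 6Σd² / [n(n²−1)] = 1 − 6×38 / (5×24) = 1 − 228/120 ≈ -0.9000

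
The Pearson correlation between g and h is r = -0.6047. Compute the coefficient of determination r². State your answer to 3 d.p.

r² = (-0.6047)² = 0.366

0.366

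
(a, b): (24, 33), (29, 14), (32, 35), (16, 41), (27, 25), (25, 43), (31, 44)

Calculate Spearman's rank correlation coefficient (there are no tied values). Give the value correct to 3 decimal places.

0.000

Rank a: 2, 5, 7, 1, 4, 3, 6
Rank b: 3, 1, 4, 5, 2, 6, 7
d = rank(a) − rank(b): -1, 4, 3, -4, 2, -3, -1; Σd² = 56
ρ = 1 − 6Σd² / [n(n²−1)] = 1 − 6×56 / (7×48) = 1 − 336/336 ≈ 0.000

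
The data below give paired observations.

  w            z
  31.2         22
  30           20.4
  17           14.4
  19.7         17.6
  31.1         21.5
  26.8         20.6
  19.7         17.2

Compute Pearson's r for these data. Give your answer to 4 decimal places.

0.9592

n = 7, Σw = 175.5, Σz = 133.7, Σw² = 4624.07, Σz² = 2599.73, Σwz = 3449.49
nΣwz − ΣwΣz = 24146.43 − 23464.35 = 682.08
nΣw² − (Σw)² = 32368.49 − 30800.25 = 1568.24; nΣz² − (Σz)² = 18198.11 − 17875.69 = 322.42
r = 682.08 / √(1568.24 × 322.42) = 682.08 / 711.0780 ≈ 0.9592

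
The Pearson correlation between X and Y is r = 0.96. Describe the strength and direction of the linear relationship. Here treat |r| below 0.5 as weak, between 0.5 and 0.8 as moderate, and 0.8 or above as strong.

r = 0.96 > 0 so the relationship is positive.
|r| = 0.96, which falls in the strong range.

strong positive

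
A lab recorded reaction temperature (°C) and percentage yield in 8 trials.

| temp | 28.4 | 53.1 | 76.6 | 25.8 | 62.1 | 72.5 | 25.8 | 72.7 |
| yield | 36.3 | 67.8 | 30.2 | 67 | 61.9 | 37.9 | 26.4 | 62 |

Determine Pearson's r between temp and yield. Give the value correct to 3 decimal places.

n = 8, Σx = 417, Σy = 389.5, Σx² = 25222.96, Σy² = 21124.55, Σxy = 20453.28
nΣxy − ΣxΣy = 163626.24 − 162421.5 = 1204.74
nΣx² − (Σx)² = 201783.68 − 173889 = 27894.68; nΣy² − (Σy)² = 168996.4 − 151710.25 = 17286.15
r = 1204.74 / √(27894.68 × 17286.15) = 1204.74 / 21958.8621 ≈ 0.055

0.055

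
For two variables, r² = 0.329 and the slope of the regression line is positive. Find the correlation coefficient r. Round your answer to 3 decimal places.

0.574

|r| = √0.329 = 0.574
The association is positive, so r = 0.574.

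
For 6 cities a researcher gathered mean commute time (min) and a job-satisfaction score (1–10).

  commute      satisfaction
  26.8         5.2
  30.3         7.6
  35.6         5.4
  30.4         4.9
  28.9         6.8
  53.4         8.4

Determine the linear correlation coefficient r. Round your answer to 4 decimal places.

0.6352

n = 6, Σx = 205.4, Σy = 38.3, Σx² = 7514.62, Σy² = 254.77, Σxy = 1355.92
nΣxy − ΣxΣy = 8135.52 − 7866.82 = 268.7
nΣx² − (Σx)² = 45087.72 − 42189.16 = 2898.56; nΣy² − (Σy)² = 1528.62 − 1466.89 = 61.73
r = 268.7 / √(2898.56 × 61.73) = 268.7 / 422.9989 ≈ 0.6352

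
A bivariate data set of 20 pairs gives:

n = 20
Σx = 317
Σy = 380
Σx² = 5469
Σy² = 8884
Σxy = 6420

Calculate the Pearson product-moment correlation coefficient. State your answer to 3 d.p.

0.462

r = (nΣxy − ΣxΣy) / √[(nΣx² − (Σx)²)(nΣy² − (Σy)²)]
Numerator: 20×6420 − 317×380 = 7940
Denominator: √[(109380 − 100489)(177680 − 144400)] = √[8891 × 33280] = 17201.5255
r = 7940 / 17201.5255 ≈ 0.462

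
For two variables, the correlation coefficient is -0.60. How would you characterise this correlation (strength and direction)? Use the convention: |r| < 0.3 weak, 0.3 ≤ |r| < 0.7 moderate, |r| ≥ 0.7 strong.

moderate negative

r = -0.60 < 0 so the relationship is negative.
|r| = 0.60, which falls in the moderate range.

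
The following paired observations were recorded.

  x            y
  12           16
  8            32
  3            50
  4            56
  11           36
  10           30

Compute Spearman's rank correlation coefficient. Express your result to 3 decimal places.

Rank x: 6, 3, 1, 2, 5, 4
Rank y: 1, 3, 5, 6, 4, 2
d = rank(x) − rank(y): 5, 0, -4, -4, 1, 2; Σd² = 62
ρ = 1 − 6Σd² / [n(n²−1)] = 1 − 6×62 / (6×35) = 1 − 372/210 ≈ -0.771

-0.771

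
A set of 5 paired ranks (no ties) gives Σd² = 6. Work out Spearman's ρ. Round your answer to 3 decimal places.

0.700

ρ = 1 − 6Σd² / [n(n²−1)] = 1 − 6×6 / (5×24)
  = 1 − 36/120 = 1 − 0.3000 ≈ 0.700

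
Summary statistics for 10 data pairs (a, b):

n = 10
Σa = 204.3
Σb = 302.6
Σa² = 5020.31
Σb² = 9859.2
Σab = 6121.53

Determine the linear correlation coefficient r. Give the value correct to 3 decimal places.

-0.079

r = (nΣab − ΣaΣb) / √[(nΣa² − (Σa)²)(nΣb² − (Σb)²)]
Numerator: 10×6121.53 − 204.3×302.6 = -605.88
Denominator: √[(50203.1 − 41738.49)(98592 − 91566.76)] = √[8464.61 × 7025.24] = 7711.4147
r = -605.88 / 7711.4147 ≈ -0.079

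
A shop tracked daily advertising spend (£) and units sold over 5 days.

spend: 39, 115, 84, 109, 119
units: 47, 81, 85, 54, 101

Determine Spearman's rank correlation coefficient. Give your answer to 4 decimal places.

Rank spend: 1, 4, 2, 3, 5
Rank units: 1, 3, 4, 2, 5
d = rank(spend) − rank(units): 0, 1, -2, 1, 0; Σd² = 6
ρ = 1 − 6Σd² / [n(n²−1)] = 1 − 6×6 / (5×24) = 1 − 36/120 ≈ 0.7000

0.7000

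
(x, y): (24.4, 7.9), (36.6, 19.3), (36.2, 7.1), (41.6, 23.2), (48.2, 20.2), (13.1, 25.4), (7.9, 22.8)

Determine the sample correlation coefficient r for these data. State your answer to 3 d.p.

-0.199

n = 7, Σx = 208, Σy = 125.9, Σx² = 7533.18, Σy² = 2596.59, Σxy = 3607.78
nΣxy − ΣxΣy = 25254.46 − 26187.2 = -932.74
nΣx² − (Σx)² = 52732.26 − 43264 = 9468.26; nΣy² − (Σy)² = 18176.13 − 15850.81 = 2325.32
r = -932.74 / √(9468.26 × 2325.32) = -932.74 / 4692.1993 ≈ -0.199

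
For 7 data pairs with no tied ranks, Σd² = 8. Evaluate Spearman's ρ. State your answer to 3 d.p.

0.857

ρ = 1 − 6Σd² / [n(n²−1)] = 1 − 6×8 / (7×48)
  = 1 − 48/336 = 1 − 0.1429 ≈ 0.857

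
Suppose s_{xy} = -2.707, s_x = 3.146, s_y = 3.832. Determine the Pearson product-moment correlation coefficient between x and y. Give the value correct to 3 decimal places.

-0.225

r = Cov(x,y) / (s_x · s_y) = -2.707 / (3.146 × 3.832)
  = -2.707 / 12.0555 ≈ -0.225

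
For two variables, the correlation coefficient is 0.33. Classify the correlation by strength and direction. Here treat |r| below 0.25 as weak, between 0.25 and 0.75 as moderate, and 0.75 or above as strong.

moderate positive

r = 0.33 > 0 so the relationship is positive.
|r| = 0.33, which falls in the moderate range.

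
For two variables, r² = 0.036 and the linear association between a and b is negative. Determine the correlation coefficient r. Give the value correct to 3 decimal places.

|r| = √0.036 = 0.190
The association is negative, so r = −0.190.

-0.190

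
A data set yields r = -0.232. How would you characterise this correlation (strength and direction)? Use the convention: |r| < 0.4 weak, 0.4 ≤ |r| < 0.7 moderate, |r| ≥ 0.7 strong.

weak negative

r = -0.232 < 0 so the relationship is negative.
|r| = 0.232, which falls in the weak range.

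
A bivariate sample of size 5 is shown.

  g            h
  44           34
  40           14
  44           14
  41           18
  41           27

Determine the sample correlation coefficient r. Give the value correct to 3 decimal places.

n = 5, Σg = 210, Σh = 107, Σg² = 8834, Σh² = 2601, Σgh = 4517
nΣgh − ΣgΣh = 22585 − 22470 = 115
nΣg² − (Σg)² = 44170 − 44100 = 70; nΣh² − (Σh)² = 13005 − 11449 = 1556
r = 115 / √(70 × 1556) = 115 / 330.0303 ≈ 0.348

0.348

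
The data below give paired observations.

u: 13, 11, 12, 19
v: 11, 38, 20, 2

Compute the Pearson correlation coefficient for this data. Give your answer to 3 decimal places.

-0.828

n = 4, Σu = 55, Σv = 71, Σu² = 795, Σv² = 1969, Σuv = 839
nΣuv − ΣuΣv = 3356 − 3905 = -549
nΣu² − (Σu)² = 3180 − 3025 = 155; nΣv² − (Σv)² = 7876 − 5041 = 2835
r = -549 / √(155 × 2835) = -549 / 662.8914 ≈ -0.828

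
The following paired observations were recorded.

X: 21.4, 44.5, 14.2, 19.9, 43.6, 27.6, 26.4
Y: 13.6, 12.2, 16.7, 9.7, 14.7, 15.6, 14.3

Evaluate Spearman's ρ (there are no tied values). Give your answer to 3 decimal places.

Rank X: 3, 7, 1, 2, 6, 5, 4
Rank Y: 3, 2, 7, 1, 5, 6, 4
d = rank(X) − rank(Y): 0, 5, -6, 1, 1, -1, 0; Σd² = 64
ρ = 1 − 6Σd² / [n(n²−1)] = 1 − 6×64 / (7×48) = 1 − 384/336 ≈ -0.143

-0.143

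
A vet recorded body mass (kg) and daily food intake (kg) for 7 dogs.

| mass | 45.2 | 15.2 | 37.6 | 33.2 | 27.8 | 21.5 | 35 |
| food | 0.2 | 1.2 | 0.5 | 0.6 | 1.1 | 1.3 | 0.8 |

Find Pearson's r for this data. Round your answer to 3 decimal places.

-0.930

n = 7, Σx = 215.5, Σy = 5.7, Σx² = 7250.17, Σy² = 5.63, Σxy = 152.53
nΣxy − ΣxΣy = 1067.71 − 1228.35 = -160.64
nΣx² − (Σx)² = 50751.19 − 46440.25 = 4310.94; nΣy² − (Σy)² = 39.41 − 32.49 = 6.92
r = -160.64 / √(4310.94 × 6.92) = -160.64 / 172.7186 ≈ -0.930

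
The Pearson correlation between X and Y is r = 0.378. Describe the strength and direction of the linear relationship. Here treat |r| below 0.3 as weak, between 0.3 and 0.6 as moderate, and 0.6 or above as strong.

moderate positive

r = 0.378 > 0 so the relationship is positive.
|r| = 0.378, which falls in the moderate range.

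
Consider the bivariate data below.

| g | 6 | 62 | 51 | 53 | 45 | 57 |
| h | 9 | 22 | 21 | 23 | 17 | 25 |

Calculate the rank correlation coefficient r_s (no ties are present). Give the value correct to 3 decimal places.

Rank g: 1, 6, 3, 4, 2, 5
Rank h: 1, 4, 3, 5, 2, 6
d = rank(g) − rank(h): 0, 2, 0, -1, 0, -1; Σd² = 6
ρ = 1 − 6Σd² / [n(n²−1)] = 1 − 6×6 / (6×35) = 1 − 36/210 ≈ 0.829

0.829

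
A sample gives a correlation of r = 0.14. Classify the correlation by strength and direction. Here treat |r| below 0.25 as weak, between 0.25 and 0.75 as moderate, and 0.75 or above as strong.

weak positive

r = 0.14 > 0 so the relationship is positive.
|r| = 0.14, which falls in the weak range.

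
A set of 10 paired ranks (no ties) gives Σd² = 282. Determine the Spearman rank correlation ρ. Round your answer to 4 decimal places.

-0.7091

ρ = 1 − 6Σd² / [n(n²−1)] = 1 − 6×282 / (10×99)
  = 1 − 1692/990 = 1 − 1.70909 ≈ -0.7091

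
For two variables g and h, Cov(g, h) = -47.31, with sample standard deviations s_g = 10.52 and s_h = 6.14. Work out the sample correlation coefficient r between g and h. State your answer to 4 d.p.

-0.7324

r = Cov(g,h) / (s_g · s_h) = -47.31 / (10.52 × 6.14)
  = -47.31 / 64.5928 ≈ -0.7324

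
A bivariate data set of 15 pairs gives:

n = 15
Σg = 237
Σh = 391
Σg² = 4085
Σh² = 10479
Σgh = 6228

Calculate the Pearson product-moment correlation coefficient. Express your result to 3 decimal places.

0.161

r = (nΣgh − ΣgΣh) / √[(nΣg² − (Σg)²)(nΣh² − (Σh)²)]
Numerator: 15×6228 − 237×391 = 753
Denominator: √[(61275 − 56169)(157185 − 152881)] = √[5106 × 4304] = 4687.8805
r = 753 / 4687.8805 ≈ 0.161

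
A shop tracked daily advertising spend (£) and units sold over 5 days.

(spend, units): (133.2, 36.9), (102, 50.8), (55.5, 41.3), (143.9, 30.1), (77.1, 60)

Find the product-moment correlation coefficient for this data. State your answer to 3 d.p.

n = 5, Σx = 511.7, Σy = 219.1, Σx² = 57878.11, Σy² = 10153.95, Σxy = 21346.22
nΣxy − ΣxΣy = 106731.1 − 112113.47 = -5382.37
nΣx² − (Σx)² = 289390.55 − 261836.89 = 27553.66; nΣy² − (Σy)² = 50769.75 − 48004.81 = 2764.94
r = -5382.37 / √(27553.66 × 2764.94) = -5382.37 / 8728.3570 ≈ -0.617

-0.617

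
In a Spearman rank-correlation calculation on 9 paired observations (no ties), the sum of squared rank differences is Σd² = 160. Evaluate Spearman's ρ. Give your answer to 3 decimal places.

-0.333

ρ = 1 − 6Σd² / [n(n²−1)] = 1 − 6×160 / (9×80)
  = 1 − 960/720 = 1 − 1.3333 ≈ -0.333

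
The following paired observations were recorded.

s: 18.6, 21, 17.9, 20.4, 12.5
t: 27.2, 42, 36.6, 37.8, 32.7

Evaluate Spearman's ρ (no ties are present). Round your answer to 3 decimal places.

Rank s: 3, 5, 2, 4, 1
Rank t: 1, 5, 3, 4, 2
d = rank(s) − rank(t): 2, 0, -1, 0, -1; Σd² = 6
ρ = 1 − 6Σd² / [n(n²−1)] = 1 − 6×6 / (5×24) = 1 − 36/120 ≈ 0.700

0.700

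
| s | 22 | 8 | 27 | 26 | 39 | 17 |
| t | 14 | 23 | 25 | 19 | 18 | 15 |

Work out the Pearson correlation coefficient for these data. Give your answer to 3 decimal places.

-0.102

n = 6, Σs = 139, Σt = 114, Σs² = 3763, Σt² = 2260, Σst = 2618
nΣst − ΣsΣt = 15708 − 15846 = -138
nΣs² − (Σs)² = 22578 − 19321 = 3257; nΣt² − (Σt)² = 13560 − 12996 = 564
r = -138 / √(3257 × 564) = -138 / 1355.3405 ≈ -0.102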